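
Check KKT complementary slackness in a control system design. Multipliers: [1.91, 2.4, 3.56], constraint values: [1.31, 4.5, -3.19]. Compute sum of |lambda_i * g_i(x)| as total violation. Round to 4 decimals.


KKT complementary slackness check:
lambda_1 * g_1 = 1.91 * 1.31 = 2.5021
lambda_2 * g_2 = 2.4 * 4.5 = 10.8
lambda_3 * g_3 = 3.56 * -3.19 = -11.3564
Total violation = 2.5021 + 10.8 + 11.3564 = 24.6585


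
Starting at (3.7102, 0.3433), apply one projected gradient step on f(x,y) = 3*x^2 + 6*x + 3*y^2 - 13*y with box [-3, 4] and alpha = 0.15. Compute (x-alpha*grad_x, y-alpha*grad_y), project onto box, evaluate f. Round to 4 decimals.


Step 1: Compute gradient at (3.7102, 0.3433).
grad_x = 2*3*3.7102 + 6 = 28.2612
grad_y = 2*3*0.3433 - 13 = -10.9402
Step 2: Gradient step.
x_raw = 3.7102 - 0.15*28.2612 = -0.529
y_raw = 0.3433 - 0.15*-10.9402 = 1.9843
Step 3: Project onto [-3, 4].
x_proj = clip(-0.529) = -0.529
y_proj = clip(1.9843) = 1.9843
Step 4: Evaluate f.
f(-0.529, 1.9843) = -16.318


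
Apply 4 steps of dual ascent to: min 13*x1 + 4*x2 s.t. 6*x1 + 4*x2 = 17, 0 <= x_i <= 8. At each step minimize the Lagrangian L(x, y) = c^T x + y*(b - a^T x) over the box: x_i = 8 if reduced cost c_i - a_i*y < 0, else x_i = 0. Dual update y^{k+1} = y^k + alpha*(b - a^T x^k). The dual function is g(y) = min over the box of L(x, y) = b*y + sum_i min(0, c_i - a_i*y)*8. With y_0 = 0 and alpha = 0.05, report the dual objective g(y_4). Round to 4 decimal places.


Dual ascent for LP: min 13*x1 + 4*x2, 6*x1 + 4*x2 = 17, 0 <= x_i <= 8
Step 1: y^k = 0.0, reduced costs: (13.0, 4.0)
  x^k = (0.0, 0.0), subgradient = b - a^T x = 17.0
  y^{k+1} = 0.0 + 0.05*17.0 = 0.85
Step 2: y^k = 0.85, reduced costs: (7.9, 0.6)
  x^k = (0.0, 0.0), subgradient = b - a^T x = 17.0
  y^{k+1} = 0.85 + 0.05*17.0 = 1.7
Step 3: y^k = 1.7, reduced costs: (2.8, -2.8)
  x^k = (0.0, 8.0), subgradient = b - a^T x = -15.0
  y^{k+1} = 1.7 + 0.05*-15.0 = 0.95
Step 4: y^k = 0.95, reduced costs: (7.3, 0.2)
  x^k = (0.0, 0.0), subgradient = b - a^T x = 17.0
  y^{k+1} = 0.95 + 0.05*17.0 = 1.8
Dual objective at y_4 = 1.8: reduced costs (2.2, -3.2), box minimizer x = (0.0, 8.0)
g(y_4) = b*y + (c1 - a1*y)*x1 + (c2 - a2*y)*x2 = 17*1.8 + 2.2*0.0 + (-3.2)*8.0 = 30.6 + 0.0 - 25.6 = 5.0


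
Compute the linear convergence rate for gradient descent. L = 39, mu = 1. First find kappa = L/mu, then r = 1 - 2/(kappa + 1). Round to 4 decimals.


Step 1: Compute the condition number.
kappa = L/mu = 39/1 = 39.0
Step 2: Compute the convergence rate.
r = 1 - 2/(kappa + 1) = 1 - 2*mu/(L + mu) = (L - mu)/(L + mu) = 38/40 = 0.95


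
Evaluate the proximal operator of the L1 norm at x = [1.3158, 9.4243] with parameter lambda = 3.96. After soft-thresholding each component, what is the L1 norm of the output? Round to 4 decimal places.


Soft-thresholding with lambda = 3.96:
prox(1.3158) = sign(1.3158)*max(|1.3158| - 3.96, 0) = 0.0
prox(9.4243) = sign(9.4243)*max(|9.4243| - 3.96, 0) = 5.4643
prox(x) = [0.0, 5.4643]
||prox(x)||_1 = 0.0 + 5.4643 = 5.4643


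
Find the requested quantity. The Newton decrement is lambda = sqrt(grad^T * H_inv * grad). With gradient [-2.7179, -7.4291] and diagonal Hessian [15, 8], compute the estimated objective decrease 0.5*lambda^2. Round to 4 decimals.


Step 1: H is diagonal, so H^(-1) * g = [-0.1812, -0.9286].
Step 2: g^T H^(-1) g = sum_i g_i^2 / H_ii
  = (-2.7179)^2/15 + (-7.4291)^2/8
  = 0.4925 + 6.8989 = 7.3914
Step 3: Objective decrease = 0.5 * g^T H^(-1) g = 3.6957


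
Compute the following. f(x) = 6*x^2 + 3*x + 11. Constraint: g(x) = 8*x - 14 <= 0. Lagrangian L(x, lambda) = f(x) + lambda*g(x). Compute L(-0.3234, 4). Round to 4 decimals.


Step 1: Evaluate f(x).
f(-0.3234) = 6*(-0.3234)^2 + 3*(-0.3234) + 11 = 10.6573
Step 2: Evaluate g(x).
g(-0.3234) = 8*-0.3234 - 14 = -16.5872
Step 3: Compute Lagrangian.
L = 10.6573 + 4*-16.5872 = -55.6915


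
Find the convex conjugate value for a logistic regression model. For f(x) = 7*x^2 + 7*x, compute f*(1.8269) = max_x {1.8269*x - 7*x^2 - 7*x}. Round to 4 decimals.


f*(y) = sup_x {y*x - a*x^2 - b*x} = sup_x {(y-b)*x - a*x^2}
FOC: (y - b) - 2a*x = 0 => x* = (y - b)/(2a)
x* = (1.8269 - 7)/(2*7) = -0.3695
f*(1.8269) = (y-b)^2/(4a) = (1.8269 - 7)^2/(4*7)
= 26.761/28 = 0.9557


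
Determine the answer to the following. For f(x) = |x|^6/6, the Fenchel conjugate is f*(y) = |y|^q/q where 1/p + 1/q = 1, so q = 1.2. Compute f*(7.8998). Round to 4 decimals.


The conjugate exponent q satisfies 1/p + 1/q = 1.
p = 6, so q = 6/(6 - 1) = 1.2
|y|^q = 7.8998^1.2 = 11.9437
f*(7.8998) = 11.9437 / 1.2 = 9.9531


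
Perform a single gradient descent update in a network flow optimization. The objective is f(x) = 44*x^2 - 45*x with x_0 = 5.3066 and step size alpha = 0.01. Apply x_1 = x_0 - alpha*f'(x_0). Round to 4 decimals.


We compute the gradient at x_0 and apply the update.
f'(x) = 88*x - 45
f'(5.3066) = 88*5.3066 - 45 = 421.9808
x_1 = 5.3066 - 0.01*421.9808 = 1.0868


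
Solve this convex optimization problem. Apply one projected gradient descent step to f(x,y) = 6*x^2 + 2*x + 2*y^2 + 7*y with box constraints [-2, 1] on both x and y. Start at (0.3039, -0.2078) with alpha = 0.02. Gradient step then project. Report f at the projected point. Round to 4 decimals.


Step 1: Compute gradient at (0.3039, -0.2078).
grad_x = 2*6*0.3039 + 2 = 5.6468
grad_y = 2*2*-0.2078 + 7 = 6.1688
Step 2: Gradient step.
x_raw = 0.3039 - 0.02*5.6468 = 0.191
y_raw = -0.2078 - 0.02*6.1688 = -0.3312
Step 3: Project onto [-2, 1].
x_proj = clip(0.191) = 0.191
y_proj = clip(-0.3312) = -0.3312
Step 4: Evaluate f.
f(0.191, -0.3312) = -1.4981


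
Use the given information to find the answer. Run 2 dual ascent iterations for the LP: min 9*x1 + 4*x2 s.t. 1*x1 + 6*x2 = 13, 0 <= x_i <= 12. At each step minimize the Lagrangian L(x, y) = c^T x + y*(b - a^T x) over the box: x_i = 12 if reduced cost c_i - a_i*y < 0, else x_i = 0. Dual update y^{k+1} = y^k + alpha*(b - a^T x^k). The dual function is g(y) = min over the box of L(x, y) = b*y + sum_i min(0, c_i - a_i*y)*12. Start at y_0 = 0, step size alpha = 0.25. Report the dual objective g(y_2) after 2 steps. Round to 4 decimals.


Dual ascent for LP: min 9*x1 + 4*x2, 1*x1 + 6*x2 = 13, 0 <= x_i <= 12
Step 1: y^k = 0.0, reduced costs: (9.0, 4.0)
  x^k = (0.0, 0.0), subgradient = b - a^T x = 13.0
  y^{k+1} = 0.0 + 0.25*13.0 = 3.25
Step 2: y^k = 3.25, reduced costs: (5.75, -15.5)
  x^k = (0.0, 12.0), subgradient = b - a^T x = -59.0
  y^{k+1} = 3.25 + 0.25*-59.0 = -11.5
Dual objective at y_2 = -11.5: reduced costs (20.5, 73.0), box minimizer x = (0.0, 0.0)
g(y_2) = b*y + (c1 - a1*y)*x1 + (c2 - a2*y)*x2 = 13*(-11.5) + 20.5*0.0 + 73.0*0.0 = -149.5 + 0.0 + 0.0 = -149.5


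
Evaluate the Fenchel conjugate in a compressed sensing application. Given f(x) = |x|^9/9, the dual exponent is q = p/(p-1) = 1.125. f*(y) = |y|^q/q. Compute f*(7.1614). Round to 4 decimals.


The conjugate exponent q satisfies 1/p + 1/q = 1.
p = 9, so q = 9/(9 - 1) = 1.125
|y|^q = 7.1614^1.125 = 9.1595
f*(7.1614) = 9.1595 / 1.125 = 8.1418


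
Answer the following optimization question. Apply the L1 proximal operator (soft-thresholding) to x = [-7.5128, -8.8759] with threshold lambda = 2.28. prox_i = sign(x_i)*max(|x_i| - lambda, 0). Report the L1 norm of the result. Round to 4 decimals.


Soft-thresholding with lambda = 2.28:
prox(-7.5128) = sign(-7.5128)*max(|-7.5128| - 2.28, 0) = -5.2328
prox(-8.8759) = sign(-8.8759)*max(|-8.8759| - 2.28, 0) = -6.5959
prox(x) = [-5.2328, -6.5959]
||prox(x)||_1 = 5.2328 + 6.5959 = 11.8287


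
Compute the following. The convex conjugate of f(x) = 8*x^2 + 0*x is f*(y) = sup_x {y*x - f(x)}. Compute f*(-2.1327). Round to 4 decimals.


f*(y) = sup_x {y*x - a*x^2 - b*x} = sup_x {(y-b)*x - a*x^2}
FOC: (y - b) - 2a*x = 0 => x* = (y - b)/(2a)
x* = (-2.1327 - 0)/(2*8) = -0.1333
f*(-2.1327) = (y-b)^2/(4a) = (-2.1327 - 0)^2/(4*8)
= 4.5484/32 = 0.1421


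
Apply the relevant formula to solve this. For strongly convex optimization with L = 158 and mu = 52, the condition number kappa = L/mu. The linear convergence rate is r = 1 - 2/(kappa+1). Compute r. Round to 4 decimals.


Step 1: Compute the condition number.
kappa = L/mu = 158/52 = 3.0385
Step 2: Compute the convergence rate.
r = 1 - 2/(kappa + 1) = 1 - 2*mu/(L + mu) = (L - mu)/(L + mu) = 106/210 = 0.5048


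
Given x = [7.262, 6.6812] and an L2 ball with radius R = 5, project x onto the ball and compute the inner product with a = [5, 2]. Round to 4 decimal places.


Step 1: Compute ||x|| (intermediates to 6 decimals).
||x|| = sqrt(7.262^2 + 6.6812^2) = 9.867881
Step 2: Project.
Since ||x|| > R, scale = R/||x|| = 5/9.867881 = 0.506694, proj(x) = scale * x
proj(x) = [3.679612, 3.385324]
Step 3: Dot product.
a^T * proj(x) = 5*3.679612 + 2*3.385324 = 25.1687


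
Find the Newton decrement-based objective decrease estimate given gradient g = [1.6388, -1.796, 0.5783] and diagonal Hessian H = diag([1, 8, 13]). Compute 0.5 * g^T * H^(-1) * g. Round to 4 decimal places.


Step 1: H is diagonal, so H^(-1) * g = [1.6388, -0.2245, 0.0445].
Step 2: g^T H^(-1) g = sum_i g_i^2 / H_ii
  = (1.6388)^2/1 + (-1.796)^2/8 + (0.5783)^2/13
  = 2.6857 + 0.4032 + 0.0257 = 3.1146
Step 3: Objective decrease = 0.5 * g^T H^(-1) g = 1.5573


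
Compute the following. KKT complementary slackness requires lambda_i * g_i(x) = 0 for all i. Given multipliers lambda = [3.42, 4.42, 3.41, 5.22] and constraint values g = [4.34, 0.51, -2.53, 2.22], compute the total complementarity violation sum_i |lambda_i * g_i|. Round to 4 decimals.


KKT complementary slackness check:
lambda_1 * g_1 = 3.42 * 4.34 = 14.8428
lambda_2 * g_2 = 4.42 * 0.51 = 2.2542
lambda_3 * g_3 = 3.41 * -2.53 = -8.6273
lambda_4 * g_4 = 5.22 * 2.22 = 11.5884
Total violation = 14.8428 + 2.2542 + 8.6273 + 11.5884 = 37.3127


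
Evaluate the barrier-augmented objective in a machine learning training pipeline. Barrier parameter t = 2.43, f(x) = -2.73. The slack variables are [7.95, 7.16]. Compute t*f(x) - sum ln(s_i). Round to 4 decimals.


Step 1: Compute log-barrier.
ln values: [2.0732, 1.9685]
phi = -(2.0732 + 1.9685) = -4.0417
Step 2: Compute augmented objective.
t*f(x) = 2.43*-2.73 = -6.6339
Total = -6.6339 - 4.0417 = -10.6756


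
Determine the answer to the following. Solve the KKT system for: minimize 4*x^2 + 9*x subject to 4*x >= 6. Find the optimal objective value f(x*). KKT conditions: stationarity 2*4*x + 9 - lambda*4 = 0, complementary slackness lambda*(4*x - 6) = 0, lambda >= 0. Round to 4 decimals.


Step 1: Try lambda = 0 (constraint inactive).
x_unc = -9/(2*4) = -1.125
Check: 4*-1.125 = -4.5 < 6 -- violated!
Step 2: Constraint must be active: 4*x = 6
x* = 6/4 = 1.5
lambda = (2*4*1.5 + 9)/4 = 5.25
Step 3: Compute optimal value.
f(x*) = 4*1.5^2 + 9*1.5 = 22.5


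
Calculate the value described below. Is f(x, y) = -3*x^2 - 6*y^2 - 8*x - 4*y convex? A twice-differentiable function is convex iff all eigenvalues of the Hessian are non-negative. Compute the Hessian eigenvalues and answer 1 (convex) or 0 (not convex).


The Hessian of f(x,y) = -3*x^2 - 6*y^2 - 8*x - 4*y is:
H = [[-6, 0], [0, -12]]
Trace = -6 - 12 = -18
Determinant = -6*-12 - (0)^2 = 72
Discriminant = (-18)^2 - 4*72 = 36.0
Eigenvalues: lambda_1 = -12.0, lambda_2 = -6.0
The function is not convex.

0


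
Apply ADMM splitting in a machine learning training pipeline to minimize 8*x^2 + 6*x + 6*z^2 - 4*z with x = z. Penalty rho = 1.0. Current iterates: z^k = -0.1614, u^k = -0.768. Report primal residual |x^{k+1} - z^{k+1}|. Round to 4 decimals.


ADMM iteration with rho = 1.0, z^k = -0.1614, u^k = -0.768
Step 1: x-update.
Minimize 8*x^2 + 6*x + (1.0/2)*(x + 0.1614 - 0.768)^2
FOC: (2*8 + 1.0)*x = -6 + 1.0*(-0.1614 + 0.768)
x^{k+1} = -0.3173
Step 2: z-update.
Minimize 6*z^2 - 4*z + (1.0/2)*(-0.3173 - z - 0.768)^2
FOC: (2*6 + 1.0)*z = 4 + 1.0*(-0.3173 - 0.768)
z^{k+1} = 0.2242
Step 3: u-update.
u^{k+1} = -0.768 - 0.3173 - 0.2242 = -1.3095
Step 4: Primal residual = |-0.3173 - 0.2242| = 0.5415


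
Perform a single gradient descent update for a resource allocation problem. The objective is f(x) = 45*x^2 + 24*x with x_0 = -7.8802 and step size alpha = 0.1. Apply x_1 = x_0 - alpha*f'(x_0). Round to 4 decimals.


We compute the gradient at x_0 and apply the update.
f'(x) = 90*x + 24
f'(-7.8802) = 90*-7.8802 + 24 = -685.218
x_1 = -7.8802 - 0.1*-685.218 = 60.6416


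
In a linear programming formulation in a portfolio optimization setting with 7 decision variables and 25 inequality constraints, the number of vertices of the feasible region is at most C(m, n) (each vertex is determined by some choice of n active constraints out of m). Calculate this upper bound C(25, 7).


Each vertex corresponds to some choice of n active constraints out of m, so the number of vertices is at most C(m, n) = m! / (n!(m-n)!).
m = 25, n = 7
Numerator: 25 * 24 * 23 * 22 * 21 * 20 * 19
Denominator: 7! = 5040
C(25, 7) = 480700


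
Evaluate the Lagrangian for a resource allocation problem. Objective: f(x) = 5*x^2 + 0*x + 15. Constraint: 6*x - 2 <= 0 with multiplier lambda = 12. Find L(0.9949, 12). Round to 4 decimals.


Step 1: Evaluate f(x).
f(0.9949) = 5*0.9949^2 + 0*0.9949 + 15 = 19.9491
Step 2: Evaluate g(x).
g(0.9949) = 6*0.9949 - 2 = 3.9694
Step 3: Compute Lagrangian.
L = 19.9491 + 12*3.9694 = 67.5819


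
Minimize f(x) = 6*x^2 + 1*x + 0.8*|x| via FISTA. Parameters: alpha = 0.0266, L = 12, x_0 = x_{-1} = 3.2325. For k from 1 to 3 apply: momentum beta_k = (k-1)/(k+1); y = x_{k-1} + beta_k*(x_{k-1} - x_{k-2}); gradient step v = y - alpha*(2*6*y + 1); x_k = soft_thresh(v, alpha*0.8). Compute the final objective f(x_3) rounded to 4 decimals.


FISTA on f(x) = 6*x^2 + 1*x + 0.8*|x|
L = 12, alpha = 0.0266
Iteration 1: beta = 0.0, y = 3.2325 + 0.0*(3.2325 - 3.2325) = 3.2325
  grad(y) = 39.79, v = y - alpha*grad = 2.1741
  prox(v) = soft_thresh(2.1741, 0.0213) = 2.1528
Iteration 2: beta = 0.3333, y = 2.1528 + 0.3333*(2.1528 - 3.2325) = 1.7929
  grad(y) = 22.5149, v = y - alpha*grad = 1.194
  prox(v) = soft_thresh(1.194, 0.0213) = 1.1727
Iteration 3: beta = 0.5, y = 1.1727 + 0.5*(1.1727 - 2.1528) = 0.6827
  grad(y) = 9.1923, v = y - alpha*grad = 0.4382
  prox(v) = soft_thresh(0.4382, 0.0213) = 0.4169
f(x_3) = 6*0.4169^2 + 1*0.4169 + 0.8*|0.4169| = 1.7932


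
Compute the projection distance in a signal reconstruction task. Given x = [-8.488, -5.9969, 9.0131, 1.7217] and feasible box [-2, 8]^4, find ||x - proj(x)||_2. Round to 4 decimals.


Project each component onto [-2, 8].
clip(-8.488) = -2.0, clip(-5.9969) = -2.0, clip(9.0131) = 8.0, clip(1.7217) = 1.7217
Projection = [-2.0, -2.0, 8.0, 1.7217]
Squared diffs: [42.0941, 15.9752, 1.0264, 0.0]
Distance = sqrt(59.0957) = 7.6874


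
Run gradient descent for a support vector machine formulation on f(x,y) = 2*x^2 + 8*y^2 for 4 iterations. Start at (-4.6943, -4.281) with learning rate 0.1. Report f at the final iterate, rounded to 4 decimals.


Gradient descent on f(x,y) = 2*x^2 + 8*y^2.
Starting point: (-4.6943, -4.281), alpha = 0.1
Step 1: grad_x = 2*2*-4.6943 = -18.7772, grad_y = 2*8*-4.281 = -68.496
  x_1 = -4.6943 - 0.1*-18.7772 = -2.8166
  y_1 = -4.281 - 0.1*-68.496 = 2.5686
Step 2: grad_x = 2*2*-2.8166 = -11.2663, grad_y = 2*8*2.5686 = 41.0976
  x_2 = -2.8166 - 0.1*-11.2663 = -1.6899
  y_2 = 2.5686 - 0.1*41.0976 = -1.5412
Step 3: grad_x = 2*2*-1.6899 = -6.7598, grad_y = 2*8*-1.5412 = -24.6586
  x_3 = -1.6899 - 0.1*-6.7598 = -1.014
  y_3 = -1.5412 - 0.1*-24.6586 = 0.9247
Step 4: grad_x = 2*2*-1.014 = -4.0559, grad_y = 2*8*0.9247 = 14.7951
  x_4 = -1.014 - 0.1*-4.0559 = -0.6084
  y_4 = 0.9247 - 0.1*14.7951 = -0.5548
f(-0.6084, -0.5548) = 2*(-0.6084)^2 + 8*(-0.5548)^2 = 3.2028


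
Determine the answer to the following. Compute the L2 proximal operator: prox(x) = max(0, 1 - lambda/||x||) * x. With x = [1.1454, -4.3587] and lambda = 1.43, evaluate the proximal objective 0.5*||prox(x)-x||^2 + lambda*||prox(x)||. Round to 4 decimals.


Step 1: Compute ||x||.
||x|| = 4.5067
Step 2: Compute scaling factor.
scale = max(0, 1 - 1.43/4.5067) = 0.6827
Step 3: prox(x) = [0.782, -2.9757]
||prox(x)|| = 3.0767
Step 4: Proximal objective.
0.5*||prox-x||^2 = 1.0225
lambda*||prox|| = 4.3997
Total = 5.4221


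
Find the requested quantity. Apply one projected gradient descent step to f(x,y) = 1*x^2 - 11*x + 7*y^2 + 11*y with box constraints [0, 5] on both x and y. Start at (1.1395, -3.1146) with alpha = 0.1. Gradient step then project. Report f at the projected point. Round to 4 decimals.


Step 1: Compute gradient at (1.1395, -3.1146).
grad_x = 2*1*1.1395 - 11 = -8.721
grad_y = 2*7*-3.1146 + 11 = -32.6044
Step 2: Gradient step.
x_raw = 1.1395 - 0.1*-8.721 = 2.0116
y_raw = -3.1146 - 0.1*-32.6044 = 0.1458
Step 3: Project onto [0, 5].
x_proj = clip(2.0116) = 2.0116
y_proj = clip(0.1458) = 0.1458
Step 4: Evaluate f.
f(2.0116, 0.1458) = -16.3279


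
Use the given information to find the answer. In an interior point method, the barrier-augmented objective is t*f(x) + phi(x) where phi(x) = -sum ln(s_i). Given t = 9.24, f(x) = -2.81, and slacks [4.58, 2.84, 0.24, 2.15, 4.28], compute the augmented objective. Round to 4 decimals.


Step 1: Compute log-barrier.
ln values: [1.5217, 1.0438, -1.4271, 0.7655, 1.454]
phi = -(1.5217 + 1.0438 - 1.4271 + 0.7655 + 1.454) = -3.3578
Step 2: Compute augmented objective.
t*f(x) = 9.24*-2.81 = -25.9644
Total = -25.9644 - 3.3578 = -29.3222


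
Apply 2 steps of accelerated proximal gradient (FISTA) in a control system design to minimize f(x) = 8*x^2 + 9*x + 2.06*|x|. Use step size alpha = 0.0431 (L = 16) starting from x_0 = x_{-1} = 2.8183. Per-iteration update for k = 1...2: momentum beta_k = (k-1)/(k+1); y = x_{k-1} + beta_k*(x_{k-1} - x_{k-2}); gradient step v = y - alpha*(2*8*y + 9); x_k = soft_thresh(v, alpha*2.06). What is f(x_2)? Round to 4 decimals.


FISTA on f(x) = 8*x^2 + 9*x + 2.06*|x|
L = 16, alpha = 0.0431
Iteration 1: beta = 0.0, y = 2.8183 + 0.0*(2.8183 - 2.8183) = 2.8183
  grad(y) = 54.0928, v = y - alpha*grad = 0.4869
  prox(v) = soft_thresh(0.4869, 0.0888) = 0.3981
Iteration 2: beta = 0.3333, y = 0.3981 + 0.3333*(0.3981 - 2.8183) = -0.4086
  grad(y) = 2.4622, v = y - alpha*grad = -0.5147
  prox(v) = soft_thresh(-0.5147, 0.0888) = -0.4259
f(x_2) = 8*(-0.4259)^2 + 9*(-0.4259) + 2.06*|-0.4259| = -1.5046


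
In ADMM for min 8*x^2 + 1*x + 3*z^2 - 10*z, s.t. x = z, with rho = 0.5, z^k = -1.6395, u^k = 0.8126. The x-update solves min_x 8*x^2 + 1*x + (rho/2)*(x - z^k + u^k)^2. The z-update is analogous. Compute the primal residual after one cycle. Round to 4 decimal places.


ADMM iteration with rho = 0.5, z^k = -1.6395, u^k = 0.8126
Step 1: x-update.
Minimize 8*x^2 + 1*x + (0.5/2)*(x + 1.6395 + 0.8126)^2
FOC: (2*8 + 0.5)*x = -1 + 0.5*(-1.6395 - 0.8126)
x^{k+1} = -0.1349
Step 2: z-update.
Minimize 3*z^2 - 10*z + (0.5/2)*(-0.1349 - z + 0.8126)^2
FOC: (2*3 + 0.5)*z = 10 + 0.5*(-0.1349 + 0.8126)
z^{k+1} = 1.5906
Step 3: u-update.
u^{k+1} = 0.8126 - 0.1349 - 1.5906 = -0.9129
Step 4: Primal residual = |-0.1349 - 1.5906| = 1.7255


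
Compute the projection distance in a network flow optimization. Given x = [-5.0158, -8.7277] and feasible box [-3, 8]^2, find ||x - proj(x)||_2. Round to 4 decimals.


Project each component onto [-3, 8].
clip(-5.0158) = -3.0, clip(-8.7277) = -3.0
Projection = [-3.0, -3.0]
Squared diffs: [4.0634, 32.8065]
Distance = sqrt(36.8699) = 6.0721


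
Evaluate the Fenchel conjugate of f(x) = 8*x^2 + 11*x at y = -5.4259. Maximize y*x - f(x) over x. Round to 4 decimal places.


f*(y) = sup_x {y*x - a*x^2 - b*x} = sup_x {(y-b)*x - a*x^2}
FOC: (y - b) - 2a*x = 0 => x* = (y - b)/(2a)
x* = (-5.4259 - 11)/(2*8) = -1.0266
f*(-5.4259) = (y-b)^2/(4a) = (-5.4259 - 11)^2/(4*8)
= 269.8102/32 = 8.4316


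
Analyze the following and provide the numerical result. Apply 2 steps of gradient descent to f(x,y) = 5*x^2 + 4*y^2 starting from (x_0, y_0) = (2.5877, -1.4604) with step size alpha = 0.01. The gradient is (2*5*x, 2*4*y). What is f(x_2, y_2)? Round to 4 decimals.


Gradient descent on f(x,y) = 5*x^2 + 4*y^2.
Starting point: (2.5877, -1.4604), alpha = 0.01
Step 1: grad_x = 2*5*2.5877 = 25.877, grad_y = 2*4*-1.4604 = -11.6832
  x_1 = 2.5877 - 0.01*25.877 = 2.3289
  y_1 = -1.4604 - 0.01*-11.6832 = -1.3436
Step 2: grad_x = 2*5*2.3289 = 23.2893, grad_y = 2*4*-1.3436 = -10.7485
  x_2 = 2.3289 - 0.01*23.2893 = 2.096
  y_2 = -1.3436 - 0.01*-10.7485 = -1.2361
f(2.096, -1.2361) = 5*2.096^2 + 4*(-1.2361)^2 = 28.0785


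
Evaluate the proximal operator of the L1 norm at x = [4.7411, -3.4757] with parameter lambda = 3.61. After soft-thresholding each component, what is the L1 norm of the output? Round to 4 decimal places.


Soft-thresholding with lambda = 3.61:
prox(4.7411) = sign(4.7411)*max(|4.7411| - 3.61, 0) = 1.1311
prox(-3.4757) = sign(-3.4757)*max(|-3.4757| - 3.61, 0) = 0.0
prox(x) = [1.1311, 0.0]
||prox(x)||_1 = 1.1311 + 0.0 = 1.1311


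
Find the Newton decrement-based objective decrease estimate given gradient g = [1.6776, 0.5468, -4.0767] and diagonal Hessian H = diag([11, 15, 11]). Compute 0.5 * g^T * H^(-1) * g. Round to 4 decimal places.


Step 1: H is diagonal, so H^(-1) * g = [0.1525, 0.0365, -0.3706].
Step 2: g^T H^(-1) g = sum_i g_i^2 / H_ii
  = (1.6776)^2/11 + (0.5468)^2/15 + (-4.0767)^2/11
  = 0.2558 + 0.0199 + 1.5109 = 1.7866
Step 3: Objective decrease = 0.5 * g^T H^(-1) g = 0.8933


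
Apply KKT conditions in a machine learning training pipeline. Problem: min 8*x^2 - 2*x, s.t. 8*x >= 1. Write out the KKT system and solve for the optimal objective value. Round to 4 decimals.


Step 1: Try lambda = 0 (constraint inactive).
Stationarity: 2*8*x - 2 = 0
x* = 2/(2*8) = 0.125
Check constraint: 8*0.125 = 1.0 >= 1 -- satisfied.
Step 2: Compute optimal value.
f(x*) = 8*0.125^2 - 2*0.125 = -0.125


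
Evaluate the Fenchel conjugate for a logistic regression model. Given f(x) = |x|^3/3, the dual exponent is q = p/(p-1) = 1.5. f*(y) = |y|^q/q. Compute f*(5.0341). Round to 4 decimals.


The conjugate exponent q satisfies 1/p + 1/q = 1.
p = 3, so q = 3/(3 - 1) = 1.5
|y|^q = 5.0341^1.5 = 11.2949
f*(5.0341) = 11.2949 / 1.5 = 7.5299


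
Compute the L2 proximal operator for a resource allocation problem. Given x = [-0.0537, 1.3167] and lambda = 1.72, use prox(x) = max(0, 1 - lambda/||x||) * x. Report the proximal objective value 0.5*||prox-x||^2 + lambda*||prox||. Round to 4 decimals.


Step 1: Compute ||x||.
||x|| = 1.3178
Step 2: Compute scaling factor.
scale = max(0, 1 - 1.72/1.3178) = 0.0
Step 3: prox(x) = [-0.0, 0.0]
||prox(x)|| = 0.0
Step 4: Proximal objective.
0.5*||prox-x||^2 = 0.8683
lambda*||prox|| = 0.0
Total = 0.8683


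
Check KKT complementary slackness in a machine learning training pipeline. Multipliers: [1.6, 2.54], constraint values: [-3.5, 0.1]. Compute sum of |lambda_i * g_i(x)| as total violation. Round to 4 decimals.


KKT complementary slackness check:
lambda_1 * g_1 = 1.6 * -3.5 = -5.6
lambda_2 * g_2 = 2.54 * 0.1 = 0.254
Total violation = 5.6 + 0.254 = 5.854


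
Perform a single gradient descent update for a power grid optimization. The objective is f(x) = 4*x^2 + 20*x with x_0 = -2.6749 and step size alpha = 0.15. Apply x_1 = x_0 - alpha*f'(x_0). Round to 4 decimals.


We compute the gradient at x_0 and apply the update.
f'(x) = 8*x + 20
f'(-2.6749) = 8*-2.6749 + 20 = -1.3992
x_1 = -2.6749 - 0.15*-1.3992 = -2.465


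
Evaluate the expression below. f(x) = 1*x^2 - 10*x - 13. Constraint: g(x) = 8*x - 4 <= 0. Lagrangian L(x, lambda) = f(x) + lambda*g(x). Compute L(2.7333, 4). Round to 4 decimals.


Step 1: Evaluate f(x).
f(2.7333) = 1*2.7333^2 - 10*2.7333 - 13 = -32.8621
Step 2: Evaluate g(x).
g(2.7333) = 8*2.7333 - 4 = 17.8664
Step 3: Compute Lagrangian.
L = -32.8621 + 4*17.8664 = 38.6035


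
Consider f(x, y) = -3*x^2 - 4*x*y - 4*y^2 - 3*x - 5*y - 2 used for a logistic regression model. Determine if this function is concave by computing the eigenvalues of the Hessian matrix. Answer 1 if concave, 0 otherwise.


The Hessian of f(x,y) = -3*x^2 - 4*x*y - 4*y^2 - 3*x - 5*y - 2 is:
H = [[-6, -4], [-4, -8]]
Trace = -6 - 8 = -14
Determinant = -6*-8 - (-4)^2 = 32
Discriminant = (-14)^2 - 4*32 = 68.0
Eigenvalues: lambda_1 = -11.1231, lambda_2 = -2.8769
The function is concave.

1


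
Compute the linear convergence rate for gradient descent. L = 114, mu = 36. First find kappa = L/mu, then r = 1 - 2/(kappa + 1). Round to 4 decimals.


Step 1: Compute the condition number.
kappa = L/mu = 114/36 = 3.1667
Step 2: Compute the convergence rate.
r = 1 - 2/(kappa + 1) = 1 - 2*mu/(L + mu) = (L - mu)/(L + mu) = 78/150 = 0.52


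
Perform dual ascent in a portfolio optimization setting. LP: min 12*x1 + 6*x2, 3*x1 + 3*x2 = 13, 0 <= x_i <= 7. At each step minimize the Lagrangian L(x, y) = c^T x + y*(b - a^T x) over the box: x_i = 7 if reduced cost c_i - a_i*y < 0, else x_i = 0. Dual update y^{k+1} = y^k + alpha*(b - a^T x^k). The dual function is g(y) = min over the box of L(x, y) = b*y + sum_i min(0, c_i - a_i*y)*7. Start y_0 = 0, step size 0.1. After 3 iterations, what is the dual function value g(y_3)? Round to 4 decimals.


Dual ascent for LP: min 12*x1 + 6*x2, 3*x1 + 3*x2 = 13, 0 <= x_i <= 7
Step 1: y^k = 0.0, reduced costs: (12.0, 6.0)
  x^k = (0.0, 0.0), subgradient = b - a^T x = 13.0
  y^{k+1} = 0.0 + 0.1*13.0 = 1.3
Step 2: y^k = 1.3, reduced costs: (8.1, 2.1)
  x^k = (0.0, 0.0), subgradient = b - a^T x = 13.0
  y^{k+1} = 1.3 + 0.1*13.0 = 2.6
Step 3: y^k = 2.6, reduced costs: (4.2, -1.8)
  x^k = (0.0, 7.0), subgradient = b - a^T x = -8.0
  y^{k+1} = 2.6 + 0.1*-8.0 = 1.8
Dual objective at y_3 = 1.8: reduced costs (6.6, 0.6), box minimizer x = (0.0, 0.0)
g(y_3) = b*y + (c1 - a1*y)*x1 + (c2 - a2*y)*x2 = 13*1.8 + 6.6*0.0 + 0.6*0.0 = 23.4 + 0.0 + 0.0 = 23.4


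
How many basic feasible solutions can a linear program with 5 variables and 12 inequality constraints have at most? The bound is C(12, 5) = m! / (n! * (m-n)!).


Each vertex corresponds to some choice of n active constraints out of m, so the number of vertices is at most C(m, n) = m! / (n!(m-n)!).
m = 12, n = 5
Numerator: 12 * 11 * 10 * 9 * 8
Denominator: 5! = 120
C(12, 5) = 792


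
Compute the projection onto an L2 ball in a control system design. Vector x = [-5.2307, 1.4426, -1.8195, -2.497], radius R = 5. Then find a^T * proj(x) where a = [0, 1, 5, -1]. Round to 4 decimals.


Step 1: Compute ||x|| (intermediates to 6 decimals).
||x|| = sqrt((-5.2307)^2 + 1.4426^2 + (-1.8195)^2 + (-2.497)^2) = 6.24395
Step 2: Project.
Since ||x|| > R, scale = R/||x|| = 5/6.24395 = 0.800775, proj(x) = scale * x
proj(x) = [-4.188614, 1.155198, -1.45701, -1.999535]
Step 3: Dot product.
a^T * proj(x) = 0*(-4.188614) + 1*1.155198 + 5*(-1.45701) - 1*(-1.999535) = -4.1303


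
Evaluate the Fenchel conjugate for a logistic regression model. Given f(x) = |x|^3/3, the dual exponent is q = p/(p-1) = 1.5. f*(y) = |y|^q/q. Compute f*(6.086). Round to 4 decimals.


The conjugate exponent q satisfies 1/p + 1/q = 1.
p = 3, so q = 3/(3 - 1) = 1.5
|y|^q = 6.086^1.5 = 15.0141
f*(6.086) = 15.0141 / 1.5 = 10.0094


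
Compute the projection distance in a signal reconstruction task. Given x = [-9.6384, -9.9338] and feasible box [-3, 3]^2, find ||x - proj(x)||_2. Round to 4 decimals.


Project each component onto [-3, 3].
clip(-9.6384) = -3.0, clip(-9.9338) = -3.0
Projection = [-3.0, -3.0]
Squared diffs: [44.0684, 48.0776]
Distance = sqrt(92.146) = 9.5993


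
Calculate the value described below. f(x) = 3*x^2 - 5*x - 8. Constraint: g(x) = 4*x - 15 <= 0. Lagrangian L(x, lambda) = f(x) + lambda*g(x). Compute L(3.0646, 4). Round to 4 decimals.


Step 1: Evaluate f(x).
f(3.0646) = 3*3.0646^2 - 5*3.0646 - 8 = 4.8523
Step 2: Evaluate g(x).
g(3.0646) = 4*3.0646 - 15 = -2.7416
Step 3: Compute Lagrangian.
L = 4.8523 + 4*-2.7416 = -6.1141


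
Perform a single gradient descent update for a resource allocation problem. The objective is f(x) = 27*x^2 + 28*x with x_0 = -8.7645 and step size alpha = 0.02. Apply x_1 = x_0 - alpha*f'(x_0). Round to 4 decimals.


We compute the gradient at x_0 and apply the update.
f'(x) = 54*x + 28
f'(-8.7645) = 54*-8.7645 + 28 = -445.283
x_1 = -8.7645 - 0.02*-445.283 = 0.1412


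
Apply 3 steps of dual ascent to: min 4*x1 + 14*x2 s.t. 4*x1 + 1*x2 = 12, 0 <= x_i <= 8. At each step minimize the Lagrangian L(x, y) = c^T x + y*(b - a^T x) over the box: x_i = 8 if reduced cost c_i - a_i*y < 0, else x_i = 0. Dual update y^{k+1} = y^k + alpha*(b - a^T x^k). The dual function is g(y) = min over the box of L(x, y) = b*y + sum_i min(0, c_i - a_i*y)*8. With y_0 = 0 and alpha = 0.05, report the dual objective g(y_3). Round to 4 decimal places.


Dual ascent for LP: min 4*x1 + 14*x2, 4*x1 + 1*x2 = 12, 0 <= x_i <= 8
Step 1: y^k = 0.0, reduced costs: (4.0, 14.0)
  x^k = (0.0, 0.0), subgradient = b - a^T x = 12.0
  y^{k+1} = 0.0 + 0.05*12.0 = 0.6
Step 2: y^k = 0.6, reduced costs: (1.6, 13.4)
  x^k = (0.0, 0.0), subgradient = b - a^T x = 12.0
  y^{k+1} = 0.6 + 0.05*12.0 = 1.2
Step 3: y^k = 1.2, reduced costs: (-0.8, 12.8)
  x^k = (8.0, 0.0), subgradient = b - a^T x = -20.0
  y^{k+1} = 1.2 + 0.05*-20.0 = 0.2
Dual objective at y_3 = 0.2: reduced costs (3.2, 13.8), box minimizer x = (0.0, 0.0)
g(y_3) = b*y + (c1 - a1*y)*x1 + (c2 - a2*y)*x2 = 12*0.2 + 3.2*0.0 + 13.8*0.0 = 2.4 + 0.0 + 0.0 = 2.4


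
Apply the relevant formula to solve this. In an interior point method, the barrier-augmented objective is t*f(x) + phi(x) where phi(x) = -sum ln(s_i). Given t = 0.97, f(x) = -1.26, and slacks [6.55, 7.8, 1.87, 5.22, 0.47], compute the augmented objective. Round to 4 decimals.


Step 1: Compute log-barrier.
ln values: [1.8795, 2.0541, 0.6259, 1.6525, -0.755]
phi = -(1.8795 + 2.0541 + 0.6259 + 1.6525 - 0.755) = -5.457
Step 2: Compute augmented objective.
t*f(x) = 0.97*-1.26 = -1.2222
Total = -1.2222 - 5.457 = -6.6792


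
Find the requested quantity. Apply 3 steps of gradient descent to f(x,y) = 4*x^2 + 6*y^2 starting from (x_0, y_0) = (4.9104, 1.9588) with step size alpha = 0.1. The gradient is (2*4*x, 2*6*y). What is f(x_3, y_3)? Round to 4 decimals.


Gradient descent on f(x,y) = 4*x^2 + 6*y^2.
Starting point: (4.9104, 1.9588), alpha = 0.1
Step 1: grad_x = 2*4*4.9104 = 39.2832, grad_y = 2*6*1.9588 = 23.5056
  x_1 = 4.9104 - 0.1*39.2832 = 0.9821
  y_1 = 1.9588 - 0.1*23.5056 = -0.3918
Step 2: grad_x = 2*4*0.9821 = 7.8566, grad_y = 2*6*-0.3918 = -4.7011
  x_2 = 0.9821 - 0.1*7.8566 = 0.1964
  y_2 = -0.3918 - 0.1*-4.7011 = 0.0784
Step 3: grad_x = 2*4*0.1964 = 1.5713, grad_y = 2*6*0.0784 = 0.9402
  x_3 = 0.1964 - 0.1*1.5713 = 0.0393
  y_3 = 0.0784 - 0.1*0.9402 = -0.0157
f(0.0393, -0.0157) = 4*0.0393^2 + 6*(-0.0157)^2 = 0.0076


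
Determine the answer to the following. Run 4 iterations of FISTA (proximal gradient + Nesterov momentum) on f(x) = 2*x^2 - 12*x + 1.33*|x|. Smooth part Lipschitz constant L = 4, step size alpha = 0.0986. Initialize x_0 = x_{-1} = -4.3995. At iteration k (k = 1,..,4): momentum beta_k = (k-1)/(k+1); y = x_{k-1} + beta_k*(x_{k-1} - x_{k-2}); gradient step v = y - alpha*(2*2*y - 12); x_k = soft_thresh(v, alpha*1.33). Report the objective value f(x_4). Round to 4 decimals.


FISTA on f(x) = 2*x^2 - 12*x + 1.33*|x|
L = 4, alpha = 0.0986
Iteration 1: beta = 0.0, y = -4.3995 + 0.0*(-4.3995 + 4.3995) = -4.3995
  grad(y) = -29.598, v = y - alpha*grad = -1.4811
  prox(v) = soft_thresh(-1.4811, 0.1311) = -1.35
Iteration 2: beta = 0.3333, y = -1.35 + 0.3333*(-1.35 + 4.3995) = -0.3335
  grad(y) = -13.334, v = y - alpha*grad = 0.9812
  prox(v) = soft_thresh(0.9812, 0.1311) = 0.8501
Iteration 3: beta = 0.5, y = 0.8501 + 0.5*(0.8501 + 1.35) = 1.9501
  grad(y) = -4.1994, v = y - alpha*grad = 2.3642
  prox(v) = soft_thresh(2.3642, 0.1311) = 2.2331
Iteration 4: beta = 0.6, y = 2.2331 + 0.6*(2.2331 - 0.8501) = 3.0629
  grad(y) = 0.2514, v = y - alpha*grad = 3.0381
  prox(v) = soft_thresh(3.0381, 0.1311) = 2.9069
f(x_4) = 2*2.9069^2 - 12*2.9069 + 1.33*|2.9069| = -14.1165


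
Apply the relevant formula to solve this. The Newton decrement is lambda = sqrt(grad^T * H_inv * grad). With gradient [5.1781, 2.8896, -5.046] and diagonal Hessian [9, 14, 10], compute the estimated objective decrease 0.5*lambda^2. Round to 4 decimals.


Step 1: H is diagonal, so H^(-1) * g = [0.5753, 0.2064, -0.5046].
Step 2: g^T H^(-1) g = sum_i g_i^2 / H_ii
  = (5.1781)^2/9 + (2.8896)^2/14 + (-5.046)^2/10
  = 2.9792 + 0.5964 + 2.5462 = 6.1218
Step 3: Objective decrease = 0.5 * g^T H^(-1) g = 3.0609


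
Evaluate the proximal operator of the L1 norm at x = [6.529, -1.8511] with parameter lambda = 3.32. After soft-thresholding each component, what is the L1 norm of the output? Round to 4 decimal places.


Soft-thresholding with lambda = 3.32:
prox(6.529) = sign(6.529)*max(|6.529| - 3.32, 0) = 3.209
prox(-1.8511) = sign(-1.8511)*max(|-1.8511| - 3.32, 0) = 0.0
prox(x) = [3.209, 0.0]
||prox(x)||_1 = 3.209 + 0.0 = 3.209


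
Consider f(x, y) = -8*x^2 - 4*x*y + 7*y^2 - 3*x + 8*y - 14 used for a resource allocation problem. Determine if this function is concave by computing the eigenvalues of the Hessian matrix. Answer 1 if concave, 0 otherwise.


The Hessian of f(x,y) = -8*x^2 - 4*x*y + 7*y^2 - 3*x + 8*y - 14 is:
H = [[-16, -4], [-4, 14]]
Trace = -16 + 14 = -2
Determinant = -16*14 - (-4)^2 = -240
Discriminant = (-2)^2 - 4*-240 = 964.0
Eigenvalues: lambda_1 = -16.5242, lambda_2 = 14.5242
The function is not concave.

0


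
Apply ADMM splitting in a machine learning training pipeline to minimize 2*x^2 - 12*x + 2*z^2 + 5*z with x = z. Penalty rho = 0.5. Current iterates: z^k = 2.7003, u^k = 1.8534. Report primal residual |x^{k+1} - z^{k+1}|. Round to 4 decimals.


ADMM iteration with rho = 0.5, z^k = 2.7003, u^k = 1.8534
Step 1: x-update.
Minimize 2*x^2 - 12*x + (0.5/2)*(x - 2.7003 + 1.8534)^2
FOC: (2*2 + 0.5)*x = 12 + 0.5*(2.7003 - 1.8534)
x^{k+1} = 2.7608
Step 2: z-update.
Minimize 2*z^2 + 5*z + (0.5/2)*(2.7608 - z + 1.8534)^2
FOC: (2*2 + 0.5)*z = -5 + 0.5*(2.7608 + 1.8534)
z^{k+1} = -0.5984
Step 3: u-update.
u^{k+1} = 1.8534 + 2.7608 + 0.5984 = 5.2126
Step 4: Primal residual = |2.7608 + 0.5984| = 3.3592


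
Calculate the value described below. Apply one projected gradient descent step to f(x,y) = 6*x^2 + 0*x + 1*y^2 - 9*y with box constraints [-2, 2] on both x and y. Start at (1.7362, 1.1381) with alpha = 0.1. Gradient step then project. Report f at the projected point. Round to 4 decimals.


Step 1: Compute gradient at (1.7362, 1.1381).
grad_x = 2*6*1.7362 + 0 = 20.8344
grad_y = 2*1*1.1381 - 9 = -6.7238
Step 2: Gradient step.
x_raw = 1.7362 - 0.1*20.8344 = -0.3472
y_raw = 1.1381 - 0.1*-6.7238 = 1.8105
Step 3: Project onto [-2, 2].
x_proj = clip(-0.3472) = -0.3472
y_proj = clip(1.8105) = 1.8105
Step 4: Evaluate f.
f(-0.3472, 1.8105) = -12.293


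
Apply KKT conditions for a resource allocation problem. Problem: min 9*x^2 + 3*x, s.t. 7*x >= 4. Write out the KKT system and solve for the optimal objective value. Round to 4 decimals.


Step 1: Try lambda = 0 (constraint inactive).
x_unc = -3/(2*9) = -0.1667
Check: 7*-0.1667 = -1.1669 < 4 -- violated!
Step 2: Constraint must be active: 7*x = 4
x* = 4/7 = 0.5714 (rounded; the exact value 4/7 is used below)
lambda = (2*9*(4/7) + 3)/7 = 1.898
Step 3: Compute optimal value.
f(x*) = 9*(4/7)^2 + 3*(4/7) = 4.6531


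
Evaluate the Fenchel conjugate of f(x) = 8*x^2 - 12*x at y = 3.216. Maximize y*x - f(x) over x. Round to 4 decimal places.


f*(y) = sup_x {y*x - a*x^2 - b*x} = sup_x {(y-b)*x - a*x^2}
FOC: (y - b) - 2a*x = 0 => x* = (y - b)/(2a)
x* = (3.216 + 12)/(2*8) = 0.951
f*(3.216) = (y-b)^2/(4a) = (3.216 + 12)^2/(4*8)
= 231.5267/32 = 7.2352


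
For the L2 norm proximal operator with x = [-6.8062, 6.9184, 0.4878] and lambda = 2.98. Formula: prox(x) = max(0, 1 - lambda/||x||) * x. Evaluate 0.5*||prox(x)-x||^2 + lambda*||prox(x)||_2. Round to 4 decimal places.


Step 1: Compute ||x||.
||x|| = 9.7173
Step 2: Compute scaling factor.
scale = max(0, 1 - 2.98/9.7173) = 0.6933
Step 3: prox(x) = [-4.719, 4.7967, 0.3382]
||prox(x)|| = 6.7373
Step 4: Proximal objective.
0.5*||prox-x||^2 = 4.4402
lambda*||prox|| = 20.0772
Total = 24.5175


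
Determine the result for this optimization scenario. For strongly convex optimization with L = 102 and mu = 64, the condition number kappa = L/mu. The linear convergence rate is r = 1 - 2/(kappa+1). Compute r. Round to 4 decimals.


Step 1: Compute the condition number.
kappa = L/mu = 102/64 = 1.5938
Step 2: Compute the convergence rate.
r = 1 - 2/(kappa + 1) = 1 - 2*mu/(L + mu) = (L - mu)/(L + mu) = 38/166 = 0.2289


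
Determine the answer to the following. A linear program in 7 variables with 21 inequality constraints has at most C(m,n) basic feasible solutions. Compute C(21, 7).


Each vertex corresponds to some choice of n active constraints out of m, so the number of vertices is at most C(m, n) = m! / (n!(m-n)!).
m = 21, n = 7
Numerator: 21 * 20 * 19 * 18 * 17 * 16 * 15
Denominator: 7! = 5040
C(21, 7) = 116280


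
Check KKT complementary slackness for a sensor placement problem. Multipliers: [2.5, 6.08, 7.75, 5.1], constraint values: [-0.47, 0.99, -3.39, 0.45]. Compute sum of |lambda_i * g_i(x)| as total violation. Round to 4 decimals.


KKT complementary slackness check:
lambda_1 * g_1 = 2.5 * -0.47 = -1.175
lambda_2 * g_2 = 6.08 * 0.99 = 6.0192
lambda_3 * g_3 = 7.75 * -3.39 = -26.2725
lambda_4 * g_4 = 5.1 * 0.45 = 2.295
Total violation = 1.175 + 6.0192 + 26.2725 + 2.295 = 35.7617


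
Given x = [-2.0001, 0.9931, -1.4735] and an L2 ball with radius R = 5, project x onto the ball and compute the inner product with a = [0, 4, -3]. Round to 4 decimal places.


Step 1: Compute ||x|| (intermediates to 6 decimals).
||x|| = sqrt((-2.0001)^2 + 0.9931^2 + (-1.4735)^2) = 2.675416
Step 2: Project.
Since ||x|| <= R, proj = x (no scaling needed).
proj(x) = [-2.0001, 0.9931, -1.4735]
Step 3: Dot product.
a^T * proj(x) = 0*(-2.0001) + 4*0.9931 - 3*(-1.4735) = 8.3929


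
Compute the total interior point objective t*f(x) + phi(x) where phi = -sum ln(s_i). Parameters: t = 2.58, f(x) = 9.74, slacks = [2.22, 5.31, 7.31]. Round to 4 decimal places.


Step 1: Compute log-barrier.
ln values: [0.7975, 1.6696, 1.9892]
phi = -(0.7975 + 1.6696 + 1.9892) = -4.4563
Step 2: Compute augmented objective.
t*f(x) = 2.58*9.74 = 25.1292
Total = 25.1292 - 4.4563 = 20.6729


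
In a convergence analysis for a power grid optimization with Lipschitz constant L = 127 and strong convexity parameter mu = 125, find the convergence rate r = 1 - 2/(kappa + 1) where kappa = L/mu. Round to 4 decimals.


Step 1: Compute the condition number.
kappa = L/mu = 127/125 = 1.016
Step 2: Compute the convergence rate.
r = 1 - 2/(kappa + 1) = 1 - 2*mu/(L + mu) = (L - mu)/(L + mu) = 2/252 = 0.0079


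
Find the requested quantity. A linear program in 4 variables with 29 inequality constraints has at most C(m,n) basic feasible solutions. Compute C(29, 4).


Each vertex corresponds to some choice of n active constraints out of m, so the number of vertices is at most C(m, n) = m! / (n!(m-n)!).
m = 29, n = 4
Numerator: 29 * 28 * 27 * 26
Denominator: 4! = 24
C(29, 4) = 23751


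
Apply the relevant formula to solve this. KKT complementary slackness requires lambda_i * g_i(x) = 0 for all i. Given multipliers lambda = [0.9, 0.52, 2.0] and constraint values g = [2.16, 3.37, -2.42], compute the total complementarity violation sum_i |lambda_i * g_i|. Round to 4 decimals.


KKT complementary slackness check:
lambda_1 * g_1 = 0.9 * 2.16 = 1.944
lambda_2 * g_2 = 0.52 * 3.37 = 1.7524
lambda_3 * g_3 = 2.0 * -2.42 = -4.84
Total violation = 1.944 + 1.7524 + 4.84 = 8.5364


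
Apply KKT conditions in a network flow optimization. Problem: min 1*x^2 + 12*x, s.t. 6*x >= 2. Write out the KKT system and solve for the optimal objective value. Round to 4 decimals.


Step 1: Try lambda = 0 (constraint inactive).
x_unc = -12/(2*1) = -6.0
Check: 6*-6.0 = -36.0 < 2 -- violated!
Step 2: Constraint must be active: 6*x = 2
x* = 2/6 = 1/3 = 0.3333 (rounded; the exact value 1/3 is used below)
lambda = (2*1*(1/3) + 12)/6 = 2.1111
Step 3: Compute optimal value.
f(x*) = 1*(1/3)^2 + 12*(1/3) = 4.1111


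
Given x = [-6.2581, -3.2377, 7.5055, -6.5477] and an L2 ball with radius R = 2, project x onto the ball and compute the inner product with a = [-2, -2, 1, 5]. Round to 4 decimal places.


Step 1: Compute ||x|| (intermediates to 6 decimals).
||x|| = sqrt((-6.2581)^2 + (-3.2377)^2 + 7.5055^2 + (-6.5477)^2) = 12.200468
Step 2: Project.
Since ||x|| > R, scale = R/||x|| = 2/12.200468 = 0.163928, proj(x) = scale * x
proj(x) = [-1.025878, -0.53075, 1.230362, -1.073351]
Step 3: Dot product.
a^T * proj(x) = -2*(-1.025878) - 2*(-0.53075) + 1*1.230362 + 5*(-1.073351) = -1.0231
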